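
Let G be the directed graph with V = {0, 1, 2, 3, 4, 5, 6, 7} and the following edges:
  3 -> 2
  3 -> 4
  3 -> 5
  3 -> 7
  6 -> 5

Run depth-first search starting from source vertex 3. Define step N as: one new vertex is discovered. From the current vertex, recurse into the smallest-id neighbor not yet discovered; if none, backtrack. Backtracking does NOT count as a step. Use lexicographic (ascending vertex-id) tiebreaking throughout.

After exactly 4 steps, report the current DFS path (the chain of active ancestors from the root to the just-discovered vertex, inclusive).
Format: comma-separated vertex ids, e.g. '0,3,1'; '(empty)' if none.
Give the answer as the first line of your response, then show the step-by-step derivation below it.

3,5

step 1: discover 3; path=3; order=3
step 2: discover 2; path=3>2; order=3,2
step 3: discover 4; path=3>4; order=3,2,4
step 4: discover 5; path=3>5; order=3,2,4,5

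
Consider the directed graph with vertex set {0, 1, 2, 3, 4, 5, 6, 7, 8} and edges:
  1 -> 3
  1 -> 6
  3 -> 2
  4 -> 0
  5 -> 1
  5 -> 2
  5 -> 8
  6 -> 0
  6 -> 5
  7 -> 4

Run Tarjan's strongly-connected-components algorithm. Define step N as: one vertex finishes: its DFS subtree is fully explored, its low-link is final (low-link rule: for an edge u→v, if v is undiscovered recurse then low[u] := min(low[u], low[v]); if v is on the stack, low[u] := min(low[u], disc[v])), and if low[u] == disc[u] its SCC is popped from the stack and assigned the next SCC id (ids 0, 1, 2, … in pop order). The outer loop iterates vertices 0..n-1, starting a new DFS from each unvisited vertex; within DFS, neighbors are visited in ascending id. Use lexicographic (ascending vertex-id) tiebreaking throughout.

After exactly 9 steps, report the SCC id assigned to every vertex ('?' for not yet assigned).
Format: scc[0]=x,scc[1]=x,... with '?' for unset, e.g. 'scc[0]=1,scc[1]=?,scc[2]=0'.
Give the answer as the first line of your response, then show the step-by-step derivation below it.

scc[0]=0,scc[1]=4,scc[2]=1,scc[3]=2,scc[4]=5,scc[5]=4,scc[6]=4,scc[7]=6,scc[8]=3

step 1: low=(low[0]=0,low[1]=?,low[2]=?,low[3]=?,low[4]=?,low[5]=?,low[6]=?,low[7]=?,low[8]=?); scc=(scc[0]=0,scc[1]=?,scc[2]=?,scc[3]=?,scc[4]=?,scc[5]=?,scc[6]=?,scc[7]=?,scc[8]=?)
step 2: low=(low[0]=0,low[1]=1,low[2]=3,low[3]=2,low[4]=?,low[5]=?,low[6]=?,low[7]=?,low[8]=?); scc=(scc[0]=0,scc[1]=?,scc[2]=1,scc[3]=?,scc[4]=?,scc[5]=?,scc[6]=?,scc[7]=?,scc[8]=?)
step 3: low=(low[0]=0,low[1]=1,low[2]=3,low[3]=2,low[4]=?,low[5]=?,low[6]=?,low[7]=?,low[8]=?); scc=(scc[0]=0,scc[1]=?,scc[2]=1,scc[3]=2,scc[4]=?,scc[5]=?,scc[6]=?,scc[7]=?,scc[8]=?)
step 4: low=(low[0]=0,low[1]=1,low[2]=3,low[3]=2,low[4]=?,low[5]=1,low[6]=4,low[7]=?,low[8]=6); scc=(scc[0]=0,scc[1]=?,scc[2]=1,scc[3]=2,scc[4]=?,scc[5]=?,scc[6]=?,scc[7]=?,scc[8]=3)
step 5: low=(low[0]=0,low[1]=1,low[2]=3,low[3]=2,low[4]=?,low[5]=1,low[6]=4,low[7]=?,low[8]=6); scc=(scc[0]=0,scc[1]=?,scc[2]=1,scc[3]=2,scc[4]=?,scc[5]=?,scc[6]=?,scc[7]=?,scc[8]=3)
step 6: low=(low[0]=0,low[1]=1,low[2]=3,low[3]=2,low[4]=?,low[5]=1,low[6]=1,low[7]=?,low[8]=6); scc=(scc[0]=0,scc[1]=?,scc[2]=1,scc[3]=2,scc[4]=?,scc[5]=?,scc[6]=?,scc[7]=?,scc[8]=3)
step 7: low=(low[0]=0,low[1]=1,low[2]=3,low[3]=2,low[4]=?,low[5]=1,low[6]=1,low[7]=?,low[8]=6); scc=(scc[0]=0,scc[1]=4,scc[2]=1,scc[3]=2,scc[4]=?,scc[5]=4,scc[6]=4,scc[7]=?,scc[8]=3)
step 8: low=(low[0]=0,low[1]=1,low[2]=3,low[3]=2,low[4]=7,low[5]=1,low[6]=1,low[7]=?,low[8]=6); scc=(scc[0]=0,scc[1]=4,scc[2]=1,scc[3]=2,scc[4]=5,scc[5]=4,scc[6]=4,scc[7]=?,scc[8]=3)
step 9: low=(low[0]=0,low[1]=1,low[2]=3,low[3]=2,low[4]=7,low[5]=1,low[6]=1,low[7]=8,low[8]=6); scc=(scc[0]=0,scc[1]=4,scc[2]=1,scc[3]=2,scc[4]=5,scc[5]=4,scc[6]=4,scc[7]=6,scc[8]=3)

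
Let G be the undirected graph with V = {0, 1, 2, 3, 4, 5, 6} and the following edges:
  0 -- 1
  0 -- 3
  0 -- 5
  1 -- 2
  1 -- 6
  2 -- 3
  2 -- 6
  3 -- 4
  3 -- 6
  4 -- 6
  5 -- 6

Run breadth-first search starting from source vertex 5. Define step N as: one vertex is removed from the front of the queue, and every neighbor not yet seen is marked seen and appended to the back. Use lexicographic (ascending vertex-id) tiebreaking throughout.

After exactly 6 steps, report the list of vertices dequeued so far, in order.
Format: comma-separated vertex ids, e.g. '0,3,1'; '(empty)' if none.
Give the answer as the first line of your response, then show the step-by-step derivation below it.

5,0,6,1,3,2

step 1: dequeue 5; queue=[0,6]; order=5
step 2: dequeue 0; queue=[6,1,3]; order=5,0
step 3: dequeue 6; queue=[1,3,2,4]; order=5,0,6
step 4: dequeue 1; queue=[3,2,4]; order=5,0,6,1
step 5: dequeue 3; queue=[2,4]; order=5,0,6,1,3
step 6: dequeue 2; queue=[4]; order=5,0,6,1,3,2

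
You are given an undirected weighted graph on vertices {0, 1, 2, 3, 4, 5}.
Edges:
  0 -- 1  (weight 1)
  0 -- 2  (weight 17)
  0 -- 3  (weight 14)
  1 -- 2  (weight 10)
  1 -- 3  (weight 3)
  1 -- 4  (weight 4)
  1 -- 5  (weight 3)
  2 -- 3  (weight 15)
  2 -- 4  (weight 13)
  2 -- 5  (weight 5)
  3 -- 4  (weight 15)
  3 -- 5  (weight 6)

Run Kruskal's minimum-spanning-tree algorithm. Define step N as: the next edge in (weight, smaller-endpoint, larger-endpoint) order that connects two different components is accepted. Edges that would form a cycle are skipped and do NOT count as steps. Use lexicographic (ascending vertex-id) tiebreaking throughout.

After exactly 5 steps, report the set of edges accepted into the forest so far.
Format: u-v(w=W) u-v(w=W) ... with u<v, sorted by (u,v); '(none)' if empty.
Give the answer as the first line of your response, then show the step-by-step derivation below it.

0-1(w=1) 1-3(w=3) 1-4(w=4) 1-5(w=3) 2-5(w=5)

step 1: add edge 0-1 (w=1); MST = {0-1(w=1)}
step 2: add edge 1-3 (w=3); MST = {0-1(w=1) 1-3(w=3)}
step 3: add edge 1-5 (w=3); MST = {0-1(w=1) 1-3(w=3) 1-5(w=3)}
step 4: add edge 1-4 (w=4); MST = {0-1(w=1) 1-3(w=3) 1-4(w=4) 1-5(w=3)}
step 5: add edge 2-5 (w=5); MST = {0-1(w=1) 1-3(w=3) 1-4(w=4) 1-5(w=3) 2-5(w=5)}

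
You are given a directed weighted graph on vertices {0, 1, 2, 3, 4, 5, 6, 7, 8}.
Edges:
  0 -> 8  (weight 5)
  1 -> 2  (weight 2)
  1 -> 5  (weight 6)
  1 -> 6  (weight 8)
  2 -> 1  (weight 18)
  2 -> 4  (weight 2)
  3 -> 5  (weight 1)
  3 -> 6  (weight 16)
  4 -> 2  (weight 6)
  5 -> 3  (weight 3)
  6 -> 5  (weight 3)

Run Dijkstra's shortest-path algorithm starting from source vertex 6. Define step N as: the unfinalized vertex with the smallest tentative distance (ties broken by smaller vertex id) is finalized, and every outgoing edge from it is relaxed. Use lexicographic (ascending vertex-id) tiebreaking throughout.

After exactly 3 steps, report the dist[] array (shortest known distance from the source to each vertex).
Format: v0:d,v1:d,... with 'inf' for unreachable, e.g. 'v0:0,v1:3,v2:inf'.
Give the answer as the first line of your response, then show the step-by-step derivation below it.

v0:inf,v1:inf,v2:inf,v3:6,v4:inf,v5:3,v6:0,v7:inf,v8:inf

step 1: dist = v0:inf,v1:inf,v2:inf,v3:inf,v4:inf,v5:3,v6:0,v7:inf,v8:inf
step 2: dist = v0:inf,v1:inf,v2:inf,v3:6,v4:inf,v5:3,v6:0,v7:inf,v8:inf
step 3: dist = v0:inf,v1:inf,v2:inf,v3:6,v4:inf,v5:3,v6:0,v7:inf,v8:inf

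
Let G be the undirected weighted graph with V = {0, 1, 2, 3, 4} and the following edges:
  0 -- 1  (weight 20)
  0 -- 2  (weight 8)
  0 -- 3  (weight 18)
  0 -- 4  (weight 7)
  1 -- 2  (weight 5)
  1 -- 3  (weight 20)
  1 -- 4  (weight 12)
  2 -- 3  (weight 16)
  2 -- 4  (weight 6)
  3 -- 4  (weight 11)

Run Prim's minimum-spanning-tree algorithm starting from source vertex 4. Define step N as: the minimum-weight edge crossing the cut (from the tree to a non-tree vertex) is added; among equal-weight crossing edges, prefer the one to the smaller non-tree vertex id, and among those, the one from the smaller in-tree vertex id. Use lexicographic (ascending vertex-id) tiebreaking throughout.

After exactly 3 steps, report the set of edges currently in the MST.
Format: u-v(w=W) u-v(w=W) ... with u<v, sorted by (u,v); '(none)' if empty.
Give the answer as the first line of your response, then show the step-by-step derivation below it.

0-4(w=7) 1-2(w=5) 2-4(w=6)

step 1: add edge 2-4 (w=6); MST = {2-4(w=6)}
step 2: add edge 1-2 (w=5); MST = {1-2(w=5) 2-4(w=6)}
step 3: add edge 0-4 (w=7); MST = {0-4(w=7) 1-2(w=5) 2-4(w=6)}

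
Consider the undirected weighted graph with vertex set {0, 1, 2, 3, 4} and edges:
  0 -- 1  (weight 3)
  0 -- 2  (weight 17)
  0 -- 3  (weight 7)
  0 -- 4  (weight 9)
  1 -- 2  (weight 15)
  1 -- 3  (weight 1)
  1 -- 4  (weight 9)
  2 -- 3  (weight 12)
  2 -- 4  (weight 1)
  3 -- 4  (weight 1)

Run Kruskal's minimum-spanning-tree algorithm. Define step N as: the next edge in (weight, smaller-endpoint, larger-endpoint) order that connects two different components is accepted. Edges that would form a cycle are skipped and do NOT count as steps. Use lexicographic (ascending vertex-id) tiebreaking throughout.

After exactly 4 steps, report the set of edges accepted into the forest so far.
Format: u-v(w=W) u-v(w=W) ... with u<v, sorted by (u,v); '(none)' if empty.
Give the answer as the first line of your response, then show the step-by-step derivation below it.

0-1(w=3) 1-3(w=1) 2-4(w=1) 3-4(w=1)

step 1: add edge 1-3 (w=1); MST = {1-3(w=1)}
step 2: add edge 2-4 (w=1); MST = {1-3(w=1) 2-4(w=1)}
step 3: add edge 3-4 (w=1); MST = {1-3(w=1) 2-4(w=1) 3-4(w=1)}
step 4: add edge 0-1 (w=3); MST = {0-1(w=3) 1-3(w=1) 2-4(w=1) 3-4(w=1)}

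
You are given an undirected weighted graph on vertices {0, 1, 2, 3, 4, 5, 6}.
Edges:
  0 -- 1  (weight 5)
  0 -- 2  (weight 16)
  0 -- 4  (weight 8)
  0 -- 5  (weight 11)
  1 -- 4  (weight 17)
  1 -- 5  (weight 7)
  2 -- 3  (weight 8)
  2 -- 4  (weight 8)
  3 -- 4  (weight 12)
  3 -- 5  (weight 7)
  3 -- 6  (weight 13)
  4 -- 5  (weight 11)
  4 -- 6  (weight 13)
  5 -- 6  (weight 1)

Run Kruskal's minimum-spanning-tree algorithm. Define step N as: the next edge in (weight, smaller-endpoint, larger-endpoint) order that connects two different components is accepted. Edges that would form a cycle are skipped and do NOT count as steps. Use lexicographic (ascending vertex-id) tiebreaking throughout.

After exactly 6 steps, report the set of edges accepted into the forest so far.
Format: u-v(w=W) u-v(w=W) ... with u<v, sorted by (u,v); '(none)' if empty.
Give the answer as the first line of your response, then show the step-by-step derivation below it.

0-1(w=5) 0-4(w=8) 1-5(w=7) 2-3(w=8) 3-5(w=7) 5-6(w=1)

step 1: add edge 5-6 (w=1); MST = {5-6(w=1)}
step 2: add edge 0-1 (w=5); MST = {0-1(w=5) 5-6(w=1)}
step 3: add edge 1-5 (w=7); MST = {0-1(w=5) 1-5(w=7) 5-6(w=1)}
step 4: add edge 3-5 (w=7); MST = {0-1(w=5) 1-5(w=7) 3-5(w=7) 5-6(w=1)}
step 5: add edge 0-4 (w=8); MST = {0-1(w=5) 0-4(w=8) 1-5(w=7) 3-5(w=7) 5-6(w=1)}
step 6: add edge 2-3 (w=8); MST = {0-1(w=5) 0-4(w=8) 1-5(w=7) 2-3(w=8) 3-5(w=7) 5-6(w=1)}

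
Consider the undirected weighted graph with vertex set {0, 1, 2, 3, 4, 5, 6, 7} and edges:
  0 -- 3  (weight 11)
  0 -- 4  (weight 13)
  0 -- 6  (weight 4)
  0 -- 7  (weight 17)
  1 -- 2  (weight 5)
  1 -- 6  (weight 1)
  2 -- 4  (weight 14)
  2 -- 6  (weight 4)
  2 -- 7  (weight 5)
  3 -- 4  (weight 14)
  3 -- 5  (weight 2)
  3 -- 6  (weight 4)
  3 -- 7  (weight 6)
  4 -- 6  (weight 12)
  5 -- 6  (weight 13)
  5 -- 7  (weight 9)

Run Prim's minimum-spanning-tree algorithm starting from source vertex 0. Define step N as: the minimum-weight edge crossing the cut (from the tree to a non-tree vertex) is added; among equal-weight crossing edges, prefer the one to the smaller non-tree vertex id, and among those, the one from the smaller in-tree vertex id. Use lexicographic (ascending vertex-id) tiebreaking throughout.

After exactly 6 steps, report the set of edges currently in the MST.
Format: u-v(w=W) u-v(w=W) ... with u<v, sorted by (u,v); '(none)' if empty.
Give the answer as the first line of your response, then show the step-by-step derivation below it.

0-6(w=4) 1-6(w=1) 2-6(w=4) 2-7(w=5) 3-5(w=2) 3-6(w=4)

step 1: add edge 0-6 (w=4); MST = {0-6(w=4)}
step 2: add edge 1-6 (w=1); MST = {0-6(w=4) 1-6(w=1)}
step 3: add edge 2-6 (w=4); MST = {0-6(w=4) 1-6(w=1) 2-6(w=4)}
step 4: add edge 3-6 (w=4); MST = {0-6(w=4) 1-6(w=1) 2-6(w=4) 3-6(w=4)}
step 5: add edge 3-5 (w=2); MST = {0-6(w=4) 1-6(w=1) 2-6(w=4) 3-5(w=2) 3-6(w=4)}
step 6: add edge 2-7 (w=5); MST = {0-6(w=4) 1-6(w=1) 2-6(w=4) 2-7(w=5) 3-5(w=2) 3-6(w=4)}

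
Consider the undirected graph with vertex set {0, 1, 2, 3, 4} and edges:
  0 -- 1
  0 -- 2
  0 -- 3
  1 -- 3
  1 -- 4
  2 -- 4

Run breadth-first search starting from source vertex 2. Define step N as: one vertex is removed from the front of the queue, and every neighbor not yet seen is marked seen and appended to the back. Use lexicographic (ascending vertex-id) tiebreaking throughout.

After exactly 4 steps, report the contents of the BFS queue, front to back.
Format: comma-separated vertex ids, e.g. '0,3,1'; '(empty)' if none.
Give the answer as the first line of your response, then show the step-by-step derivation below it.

3

step 1: dequeue 2; queue=[0,4]; order=2
step 2: dequeue 0; queue=[4,1,3]; order=2,0
step 3: dequeue 4; queue=[1,3]; order=2,0,4
step 4: dequeue 1; queue=[3]; order=2,0,4,1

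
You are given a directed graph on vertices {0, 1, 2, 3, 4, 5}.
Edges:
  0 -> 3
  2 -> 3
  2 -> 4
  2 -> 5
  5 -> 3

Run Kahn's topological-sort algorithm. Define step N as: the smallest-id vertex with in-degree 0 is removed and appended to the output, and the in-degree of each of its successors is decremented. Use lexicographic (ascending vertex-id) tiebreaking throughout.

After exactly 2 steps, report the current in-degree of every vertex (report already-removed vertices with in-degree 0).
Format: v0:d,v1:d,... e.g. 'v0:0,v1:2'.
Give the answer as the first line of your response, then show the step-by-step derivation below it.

v0:0,v1:0,v2:0,v3:2,v4:1,v5:1

step 1: output 0; order=[0]; indeg=(0,0,0,2,1,1)
step 2: output 1; order=[0,1]; indeg=(0,0,0,2,1,1)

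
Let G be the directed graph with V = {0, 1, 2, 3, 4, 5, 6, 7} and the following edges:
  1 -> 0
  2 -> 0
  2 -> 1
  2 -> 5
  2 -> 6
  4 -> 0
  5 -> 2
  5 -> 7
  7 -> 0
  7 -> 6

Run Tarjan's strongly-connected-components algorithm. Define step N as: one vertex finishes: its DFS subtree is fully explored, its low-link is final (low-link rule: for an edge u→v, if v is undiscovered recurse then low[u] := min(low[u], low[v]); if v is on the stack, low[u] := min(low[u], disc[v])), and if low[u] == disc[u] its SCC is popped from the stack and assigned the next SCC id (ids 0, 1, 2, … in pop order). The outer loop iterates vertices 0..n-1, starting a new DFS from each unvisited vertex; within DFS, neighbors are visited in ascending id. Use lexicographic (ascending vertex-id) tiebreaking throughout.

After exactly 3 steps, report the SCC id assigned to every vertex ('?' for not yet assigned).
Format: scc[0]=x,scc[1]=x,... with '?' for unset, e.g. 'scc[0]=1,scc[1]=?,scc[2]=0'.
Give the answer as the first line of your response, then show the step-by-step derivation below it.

scc[0]=0,scc[1]=1,scc[2]=?,scc[3]=?,scc[4]=?,scc[5]=?,scc[6]=2,scc[7]=?

step 1: low=(low[0]=0,low[1]=?,low[2]=?,low[3]=?,low[4]=?,low[5]=?,low[6]=?,low[7]=?); scc=(scc[0]=0,scc[1]=?,scc[2]=?,scc[3]=?,scc[4]=?,scc[5]=?,scc[6]=?,scc[7]=?)
step 2: low=(low[0]=0,low[1]=1,low[2]=?,low[3]=?,low[4]=?,low[5]=?,low[6]=?,low[7]=?); scc=(scc[0]=0,scc[1]=1,scc[2]=?,scc[3]=?,scc[4]=?,scc[5]=?,scc[6]=?,scc[7]=?)
step 3: low=(low[0]=0,low[1]=1,low[2]=2,low[3]=?,low[4]=?,low[5]=2,low[6]=5,low[7]=4); scc=(scc[0]=0,scc[1]=1,scc[2]=?,scc[3]=?,scc[4]=?,scc[5]=?,scc[6]=2,scc[7]=?)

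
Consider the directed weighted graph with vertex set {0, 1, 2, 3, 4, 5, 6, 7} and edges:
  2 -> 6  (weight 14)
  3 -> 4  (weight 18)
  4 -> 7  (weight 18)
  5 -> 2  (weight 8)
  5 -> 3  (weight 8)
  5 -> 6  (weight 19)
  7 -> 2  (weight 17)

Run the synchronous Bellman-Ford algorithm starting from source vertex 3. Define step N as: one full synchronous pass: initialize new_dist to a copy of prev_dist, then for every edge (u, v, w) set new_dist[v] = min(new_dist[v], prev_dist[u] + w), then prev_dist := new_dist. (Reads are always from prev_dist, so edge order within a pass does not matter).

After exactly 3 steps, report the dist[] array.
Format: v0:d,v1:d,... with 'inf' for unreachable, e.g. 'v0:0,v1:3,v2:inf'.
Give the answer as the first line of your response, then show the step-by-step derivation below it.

v0:inf,v1:inf,v2:53,v3:0,v4:18,v5:inf,v6:inf,v7:36

step 1: dist = v0:inf,v1:inf,v2:inf,v3:0,v4:18,v5:inf,v6:inf,v7:inf
step 2: dist = v0:inf,v1:inf,v2:inf,v3:0,v4:18,v5:inf,v6:inf,v7:36
step 3: dist = v0:inf,v1:inf,v2:53,v3:0,v4:18,v5:inf,v6:inf,v7:36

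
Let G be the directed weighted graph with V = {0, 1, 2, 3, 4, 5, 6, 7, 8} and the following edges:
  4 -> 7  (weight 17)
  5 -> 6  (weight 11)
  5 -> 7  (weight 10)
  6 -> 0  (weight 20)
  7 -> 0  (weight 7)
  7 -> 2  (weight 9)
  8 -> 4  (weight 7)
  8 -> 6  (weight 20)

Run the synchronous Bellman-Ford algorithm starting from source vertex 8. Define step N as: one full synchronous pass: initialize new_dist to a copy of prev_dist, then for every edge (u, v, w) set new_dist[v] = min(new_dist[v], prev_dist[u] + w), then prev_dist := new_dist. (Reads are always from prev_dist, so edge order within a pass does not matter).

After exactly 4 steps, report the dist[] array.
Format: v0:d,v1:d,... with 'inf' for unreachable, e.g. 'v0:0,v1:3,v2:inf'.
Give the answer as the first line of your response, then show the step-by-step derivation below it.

v0:31,v1:inf,v2:33,v3:inf,v4:7,v5:inf,v6:20,v7:24,v8:0

step 1: dist = v0:inf,v1:inf,v2:inf,v3:inf,v4:7,v5:inf,v6:20,v7:inf,v8:0
step 2: dist = v0:40,v1:inf,v2:inf,v3:inf,v4:7,v5:inf,v6:20,v7:24,v8:0
step 3: dist = v0:31,v1:inf,v2:33,v3:inf,v4:7,v5:inf,v6:20,v7:24,v8:0
step 4: dist = v0:31,v1:inf,v2:33,v3:inf,v4:7,v5:inf,v6:20,v7:24,v8:0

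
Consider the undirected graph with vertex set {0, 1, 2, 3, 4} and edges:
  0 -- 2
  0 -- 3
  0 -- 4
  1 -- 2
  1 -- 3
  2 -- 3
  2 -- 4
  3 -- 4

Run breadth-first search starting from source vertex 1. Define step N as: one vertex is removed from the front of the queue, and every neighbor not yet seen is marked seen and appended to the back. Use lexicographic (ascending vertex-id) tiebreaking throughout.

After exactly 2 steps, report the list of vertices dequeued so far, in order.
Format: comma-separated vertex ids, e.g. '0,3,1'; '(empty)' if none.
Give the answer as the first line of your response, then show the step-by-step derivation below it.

1,2

step 1: dequeue 1; queue=[2,3]; order=1
step 2: dequeue 2; queue=[3,0,4]; order=1,2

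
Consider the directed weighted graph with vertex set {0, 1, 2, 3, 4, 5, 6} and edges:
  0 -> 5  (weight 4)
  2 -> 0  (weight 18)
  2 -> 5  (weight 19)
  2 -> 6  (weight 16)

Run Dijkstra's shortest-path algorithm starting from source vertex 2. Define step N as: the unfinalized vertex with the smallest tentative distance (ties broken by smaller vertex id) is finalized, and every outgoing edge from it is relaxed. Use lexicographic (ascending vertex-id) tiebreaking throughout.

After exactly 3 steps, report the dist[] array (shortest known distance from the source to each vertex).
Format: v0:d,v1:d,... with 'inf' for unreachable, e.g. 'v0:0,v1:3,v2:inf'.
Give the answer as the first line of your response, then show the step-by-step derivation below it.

v0:18,v1:inf,v2:0,v3:inf,v4:inf,v5:19,v6:16

step 1: dist = v0:18,v1:inf,v2:0,v3:inf,v4:inf,v5:19,v6:16
step 2: dist = v0:18,v1:inf,v2:0,v3:inf,v4:inf,v5:19,v6:16
step 3: dist = v0:18,v1:inf,v2:0,v3:inf,v4:inf,v5:19,v6:16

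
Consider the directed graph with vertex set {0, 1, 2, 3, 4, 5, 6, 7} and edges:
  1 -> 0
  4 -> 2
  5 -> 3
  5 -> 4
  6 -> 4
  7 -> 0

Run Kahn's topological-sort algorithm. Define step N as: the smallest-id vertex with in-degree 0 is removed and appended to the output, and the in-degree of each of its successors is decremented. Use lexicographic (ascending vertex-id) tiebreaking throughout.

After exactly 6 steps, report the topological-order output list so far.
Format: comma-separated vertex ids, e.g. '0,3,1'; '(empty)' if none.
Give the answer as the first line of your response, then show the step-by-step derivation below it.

1,5,3,6,4,2

step 1: output 1; order=[1]; indeg=(1,0,1,1,2,0,0,0)
step 2: output 5; order=[1,5]; indeg=(1,0,1,0,1,0,0,0)
step 3: output 3; order=[1,5,3]; indeg=(1,0,1,0,1,0,0,0)
step 4: output 6; order=[1,5,3,6]; indeg=(1,0,1,0,0,0,0,0)
step 5: output 4; order=[1,5,3,6,4]; indeg=(1,0,0,0,0,0,0,0)
step 6: output 2; order=[1,5,3,6,4,2]; indeg=(1,0,0,0,0,0,0,0)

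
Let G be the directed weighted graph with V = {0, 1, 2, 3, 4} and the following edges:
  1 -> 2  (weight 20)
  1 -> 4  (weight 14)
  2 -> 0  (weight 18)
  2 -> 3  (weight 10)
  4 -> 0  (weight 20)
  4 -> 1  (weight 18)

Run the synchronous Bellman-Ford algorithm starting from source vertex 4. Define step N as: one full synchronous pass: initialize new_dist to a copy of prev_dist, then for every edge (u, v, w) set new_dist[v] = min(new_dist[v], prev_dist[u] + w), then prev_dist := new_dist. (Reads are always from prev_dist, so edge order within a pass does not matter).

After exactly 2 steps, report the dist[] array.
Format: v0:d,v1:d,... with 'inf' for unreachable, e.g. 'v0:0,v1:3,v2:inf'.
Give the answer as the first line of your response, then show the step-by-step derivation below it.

v0:20,v1:18,v2:38,v3:inf,v4:0

step 1: dist = v0:20,v1:18,v2:inf,v3:inf,v4:0
step 2: dist = v0:20,v1:18,v2:38,v3:inf,v4:0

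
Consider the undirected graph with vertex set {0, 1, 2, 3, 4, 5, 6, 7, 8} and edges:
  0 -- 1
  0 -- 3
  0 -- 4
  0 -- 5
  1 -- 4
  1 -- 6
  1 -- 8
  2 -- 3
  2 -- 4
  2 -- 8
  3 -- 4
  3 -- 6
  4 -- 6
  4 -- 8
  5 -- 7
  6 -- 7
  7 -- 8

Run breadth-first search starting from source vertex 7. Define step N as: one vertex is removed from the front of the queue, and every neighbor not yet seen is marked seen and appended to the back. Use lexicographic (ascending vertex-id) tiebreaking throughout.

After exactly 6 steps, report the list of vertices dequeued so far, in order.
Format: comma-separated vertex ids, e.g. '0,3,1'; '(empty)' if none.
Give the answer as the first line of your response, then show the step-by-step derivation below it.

7,5,6,8,0,1

step 1: dequeue 7; queue=[5,6,8]; order=7
step 2: dequeue 5; queue=[6,8,0]; order=7,5
step 3: dequeue 6; queue=[8,0,1,3,4]; order=7,5,6
step 4: dequeue 8; queue=[0,1,3,4,2]; order=7,5,6,8
step 5: dequeue 0; queue=[1,3,4,2]; order=7,5,6,8,0
step 6: dequeue 1; queue=[3,4,2]; order=7,5,6,8,0,1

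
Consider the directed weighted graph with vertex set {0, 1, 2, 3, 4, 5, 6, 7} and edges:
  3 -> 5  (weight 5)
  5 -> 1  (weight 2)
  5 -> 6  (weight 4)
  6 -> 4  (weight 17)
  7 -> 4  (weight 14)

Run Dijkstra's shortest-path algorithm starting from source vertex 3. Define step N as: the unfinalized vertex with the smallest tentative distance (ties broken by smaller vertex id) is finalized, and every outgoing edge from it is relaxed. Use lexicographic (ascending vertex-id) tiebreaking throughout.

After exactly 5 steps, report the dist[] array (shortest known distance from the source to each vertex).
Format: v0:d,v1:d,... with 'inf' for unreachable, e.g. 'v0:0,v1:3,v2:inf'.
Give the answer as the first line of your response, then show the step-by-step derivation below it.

v0:inf,v1:7,v2:inf,v3:0,v4:26,v5:5,v6:9,v7:inf

step 1: dist = v0:inf,v1:inf,v2:inf,v3:0,v4:inf,v5:5,v6:inf,v7:inf
step 2: dist = v0:inf,v1:7,v2:inf,v3:0,v4:inf,v5:5,v6:9,v7:inf
step 3: dist = v0:inf,v1:7,v2:inf,v3:0,v4:inf,v5:5,v6:9,v7:inf
step 4: dist = v0:inf,v1:7,v2:inf,v3:0,v4:26,v5:5,v6:9,v7:inf
step 5: dist = v0:inf,v1:7,v2:inf,v3:0,v4:26,v5:5,v6:9,v7:inf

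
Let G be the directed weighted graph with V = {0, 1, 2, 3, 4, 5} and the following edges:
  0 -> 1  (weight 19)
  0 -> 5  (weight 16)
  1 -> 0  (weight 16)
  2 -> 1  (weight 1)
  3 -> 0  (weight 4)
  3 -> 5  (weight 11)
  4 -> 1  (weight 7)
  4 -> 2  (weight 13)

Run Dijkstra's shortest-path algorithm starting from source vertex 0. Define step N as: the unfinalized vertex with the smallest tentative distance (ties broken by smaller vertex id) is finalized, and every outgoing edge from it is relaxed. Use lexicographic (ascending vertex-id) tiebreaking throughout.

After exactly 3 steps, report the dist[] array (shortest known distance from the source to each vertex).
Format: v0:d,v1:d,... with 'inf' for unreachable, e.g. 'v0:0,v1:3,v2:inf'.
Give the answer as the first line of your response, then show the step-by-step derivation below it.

v0:0,v1:19,v2:inf,v3:inf,v4:inf,v5:16

step 1: dist = v0:0,v1:19,v2:inf,v3:inf,v4:inf,v5:16
step 2: dist = v0:0,v1:19,v2:inf,v3:inf,v4:inf,v5:16
step 3: dist = v0:0,v1:19,v2:inf,v3:inf,v4:inf,v5:16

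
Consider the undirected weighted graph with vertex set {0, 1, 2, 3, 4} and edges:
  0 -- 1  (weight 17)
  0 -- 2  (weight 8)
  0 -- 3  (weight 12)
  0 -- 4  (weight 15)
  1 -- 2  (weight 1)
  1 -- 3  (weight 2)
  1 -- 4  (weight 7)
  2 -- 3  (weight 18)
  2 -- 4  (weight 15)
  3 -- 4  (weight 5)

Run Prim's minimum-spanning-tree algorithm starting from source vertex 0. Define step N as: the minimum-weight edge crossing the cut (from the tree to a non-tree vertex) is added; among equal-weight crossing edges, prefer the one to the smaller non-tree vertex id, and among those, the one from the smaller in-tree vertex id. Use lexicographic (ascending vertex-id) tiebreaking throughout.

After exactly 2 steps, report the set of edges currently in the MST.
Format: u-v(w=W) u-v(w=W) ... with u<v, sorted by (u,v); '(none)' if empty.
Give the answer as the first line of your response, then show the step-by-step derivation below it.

0-2(w=8) 1-2(w=1)

step 1: add edge 0-2 (w=8); MST = {0-2(w=8)}
step 2: add edge 1-2 (w=1); MST = {0-2(w=8) 1-2(w=1)}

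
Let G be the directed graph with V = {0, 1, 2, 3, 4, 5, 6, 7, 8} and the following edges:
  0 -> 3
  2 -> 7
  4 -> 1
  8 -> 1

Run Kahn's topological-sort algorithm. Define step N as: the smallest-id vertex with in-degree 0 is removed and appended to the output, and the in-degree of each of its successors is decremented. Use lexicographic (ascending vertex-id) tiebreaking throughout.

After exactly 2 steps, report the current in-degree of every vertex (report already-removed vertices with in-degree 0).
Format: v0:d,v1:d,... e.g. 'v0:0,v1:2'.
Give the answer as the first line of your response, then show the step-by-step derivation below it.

v0:0,v1:2,v2:0,v3:0,v4:0,v5:0,v6:0,v7:0,v8:0

step 1: output 0; order=[0]; indeg=(0,2,0,0,0,0,0,1,0)
step 2: output 2; order=[0,2]; indeg=(0,2,0,0,0,0,0,0,0)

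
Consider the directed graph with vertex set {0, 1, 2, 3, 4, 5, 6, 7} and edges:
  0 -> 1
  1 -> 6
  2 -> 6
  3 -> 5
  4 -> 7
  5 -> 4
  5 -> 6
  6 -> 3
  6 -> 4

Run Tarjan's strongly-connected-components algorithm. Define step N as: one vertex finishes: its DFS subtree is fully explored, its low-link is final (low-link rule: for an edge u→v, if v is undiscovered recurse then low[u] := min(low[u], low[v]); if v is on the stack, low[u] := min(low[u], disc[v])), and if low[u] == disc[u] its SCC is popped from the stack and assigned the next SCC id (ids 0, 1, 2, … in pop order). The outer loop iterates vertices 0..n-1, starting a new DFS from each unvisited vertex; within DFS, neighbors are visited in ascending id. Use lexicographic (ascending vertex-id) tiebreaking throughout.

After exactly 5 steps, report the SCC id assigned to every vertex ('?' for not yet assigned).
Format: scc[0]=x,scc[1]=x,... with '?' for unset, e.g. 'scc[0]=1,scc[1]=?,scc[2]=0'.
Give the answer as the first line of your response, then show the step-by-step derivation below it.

scc[0]=?,scc[1]=?,scc[2]=?,scc[3]=2,scc[4]=1,scc[5]=2,scc[6]=2,scc[7]=0

step 1: low=(low[0]=0,low[1]=1,low[2]=?,low[3]=3,low[4]=5,low[5]=4,low[6]=2,low[7]=6); scc=(scc[0]=?,scc[1]=?,scc[2]=?,scc[3]=?,scc[4]=?,scc[5]=?,scc[6]=?,scc[7]=0)
step 2: low=(low[0]=0,low[1]=1,low[2]=?,low[3]=3,low[4]=5,low[5]=4,low[6]=2,low[7]=6); scc=(scc[0]=?,scc[1]=?,scc[2]=?,scc[3]=?,scc[4]=1,scc[5]=?,scc[6]=?,scc[7]=0)
step 3: low=(low[0]=0,low[1]=1,low[2]=?,low[3]=3,low[4]=5,low[5]=2,low[6]=2,low[7]=6); scc=(scc[0]=?,scc[1]=?,scc[2]=?,scc[3]=?,scc[4]=1,scc[5]=?,scc[6]=?,scc[7]=0)
step 4: low=(low[0]=0,low[1]=1,low[2]=?,low[3]=2,low[4]=5,low[5]=2,low[6]=2,low[7]=6); scc=(scc[0]=?,scc[1]=?,scc[2]=?,scc[3]=?,scc[4]=1,scc[5]=?,scc[6]=?,scc[7]=0)
step 5: low=(low[0]=0,low[1]=1,low[2]=?,low[3]=2,low[4]=5,low[5]=2,low[6]=2,low[7]=6); scc=(scc[0]=?,scc[1]=?,scc[2]=?,scc[3]=2,scc[4]=1,scc[5]=2,scc[6]=2,scc[7]=0)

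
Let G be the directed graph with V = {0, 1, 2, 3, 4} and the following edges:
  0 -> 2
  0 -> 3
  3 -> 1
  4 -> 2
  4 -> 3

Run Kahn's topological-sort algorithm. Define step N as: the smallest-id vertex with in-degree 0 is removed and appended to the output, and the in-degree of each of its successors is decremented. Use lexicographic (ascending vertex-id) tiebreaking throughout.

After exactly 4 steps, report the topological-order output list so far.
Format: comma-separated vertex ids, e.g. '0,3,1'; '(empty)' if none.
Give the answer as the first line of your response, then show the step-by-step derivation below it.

0,4,2,3

step 1: output 0; order=[0]; indeg=(0,1,1,1,0)
step 2: output 4; order=[0,4]; indeg=(0,1,0,0,0)
step 3: output 2; order=[0,4,2]; indeg=(0,1,0,0,0)
step 4: output 3; order=[0,4,2,3]; indeg=(0,0,0,0,0)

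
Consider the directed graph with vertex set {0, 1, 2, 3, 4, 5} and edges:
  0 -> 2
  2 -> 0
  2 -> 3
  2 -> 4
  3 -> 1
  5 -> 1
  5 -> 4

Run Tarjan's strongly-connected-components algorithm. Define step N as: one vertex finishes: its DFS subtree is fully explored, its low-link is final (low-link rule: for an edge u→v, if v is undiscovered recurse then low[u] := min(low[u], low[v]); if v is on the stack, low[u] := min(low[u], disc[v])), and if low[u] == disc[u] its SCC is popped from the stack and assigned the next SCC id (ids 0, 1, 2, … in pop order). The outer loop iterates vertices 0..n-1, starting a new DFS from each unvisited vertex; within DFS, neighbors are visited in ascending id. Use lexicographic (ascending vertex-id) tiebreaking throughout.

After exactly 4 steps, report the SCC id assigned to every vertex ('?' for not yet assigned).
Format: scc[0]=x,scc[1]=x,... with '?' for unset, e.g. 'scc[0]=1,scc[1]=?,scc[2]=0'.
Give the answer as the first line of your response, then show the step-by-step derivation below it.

scc[0]=?,scc[1]=0,scc[2]=?,scc[3]=1,scc[4]=2,scc[5]=?

step 1: low=(low[0]=0,low[1]=3,low[2]=0,low[3]=2,low[4]=?,low[5]=?); scc=(scc[0]=?,scc[1]=0,scc[2]=?,scc[3]=?,scc[4]=?,scc[5]=?)
step 2: low=(low[0]=0,low[1]=3,low[2]=0,low[3]=2,low[4]=?,low[5]=?); scc=(scc[0]=?,scc[1]=0,scc[2]=?,scc[3]=1,scc[4]=?,scc[5]=?)
step 3: low=(low[0]=0,low[1]=3,low[2]=0,low[3]=2,low[4]=4,low[5]=?); scc=(scc[0]=?,scc[1]=0,scc[2]=?,scc[3]=1,scc[4]=2,scc[5]=?)
step 4: low=(low[0]=0,low[1]=3,low[2]=0,low[3]=2,low[4]=4,low[5]=?); scc=(scc[0]=?,scc[1]=0,scc[2]=?,scc[3]=1,scc[4]=2,scc[5]=?)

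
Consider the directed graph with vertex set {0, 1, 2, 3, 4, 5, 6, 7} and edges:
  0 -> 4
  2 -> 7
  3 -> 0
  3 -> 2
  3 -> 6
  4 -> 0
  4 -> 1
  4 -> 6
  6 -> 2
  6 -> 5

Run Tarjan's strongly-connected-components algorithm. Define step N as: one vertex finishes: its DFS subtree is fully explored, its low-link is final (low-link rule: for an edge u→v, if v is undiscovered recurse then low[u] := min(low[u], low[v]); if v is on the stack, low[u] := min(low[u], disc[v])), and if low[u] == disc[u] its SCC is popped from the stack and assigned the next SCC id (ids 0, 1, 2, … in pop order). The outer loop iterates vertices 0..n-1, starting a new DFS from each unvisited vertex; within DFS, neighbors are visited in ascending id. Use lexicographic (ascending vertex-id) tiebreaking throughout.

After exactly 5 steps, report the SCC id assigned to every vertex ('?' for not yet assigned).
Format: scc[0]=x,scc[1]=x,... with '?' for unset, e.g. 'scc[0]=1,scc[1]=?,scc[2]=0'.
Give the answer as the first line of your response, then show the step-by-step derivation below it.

scc[0]=?,scc[1]=0,scc[2]=2,scc[3]=?,scc[4]=?,scc[5]=3,scc[6]=4,scc[7]=1

step 1: low=(low[0]=0,low[1]=2,low[2]=?,low[3]=?,low[4]=0,low[5]=?,low[6]=?,low[7]=?); scc=(scc[0]=?,scc[1]=0,scc[2]=?,scc[3]=?,scc[4]=?,scc[5]=?,scc[6]=?,scc[7]=?)
step 2: low=(low[0]=0,low[1]=2,low[2]=4,low[3]=?,low[4]=0,low[5]=?,low[6]=3,low[7]=5); scc=(scc[0]=?,scc[1]=0,scc[2]=?,scc[3]=?,scc[4]=?,scc[5]=?,scc[6]=?,scc[7]=1)
step 3: low=(low[0]=0,low[1]=2,low[2]=4,low[3]=?,low[4]=0,low[5]=?,low[6]=3,low[7]=5); scc=(scc[0]=?,scc[1]=0,scc[2]=2,scc[3]=?,scc[4]=?,scc[5]=?,scc[6]=?,scc[7]=1)
step 4: low=(low[0]=0,low[1]=2,low[2]=4,low[3]=?,low[4]=0,low[5]=6,low[6]=3,low[7]=5); scc=(scc[0]=?,scc[1]=0,scc[2]=2,scc[3]=?,scc[4]=?,scc[5]=3,scc[6]=?,scc[7]=1)
step 5: low=(low[0]=0,low[1]=2,low[2]=4,low[3]=?,low[4]=0,low[5]=6,low[6]=3,low[7]=5); scc=(scc[0]=?,scc[1]=0,scc[2]=2,scc[3]=?,scc[4]=?,scc[5]=3,scc[6]=4,scc[7]=1)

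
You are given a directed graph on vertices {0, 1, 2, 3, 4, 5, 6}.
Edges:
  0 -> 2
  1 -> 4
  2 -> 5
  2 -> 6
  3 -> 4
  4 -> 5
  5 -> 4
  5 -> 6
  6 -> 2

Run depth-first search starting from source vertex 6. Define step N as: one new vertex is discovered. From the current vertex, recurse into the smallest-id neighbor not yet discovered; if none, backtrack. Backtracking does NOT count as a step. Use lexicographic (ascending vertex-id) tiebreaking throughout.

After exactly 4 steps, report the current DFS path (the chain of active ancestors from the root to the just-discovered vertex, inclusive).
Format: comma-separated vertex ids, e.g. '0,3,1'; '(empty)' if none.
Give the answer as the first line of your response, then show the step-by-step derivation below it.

6,2,5,4

step 1: discover 6; path=6; order=6
step 2: discover 2; path=6>2; order=6,2
step 3: discover 5; path=6>2>5; order=6,2,5
step 4: discover 4; path=6>2>5>4; order=6,2,5,4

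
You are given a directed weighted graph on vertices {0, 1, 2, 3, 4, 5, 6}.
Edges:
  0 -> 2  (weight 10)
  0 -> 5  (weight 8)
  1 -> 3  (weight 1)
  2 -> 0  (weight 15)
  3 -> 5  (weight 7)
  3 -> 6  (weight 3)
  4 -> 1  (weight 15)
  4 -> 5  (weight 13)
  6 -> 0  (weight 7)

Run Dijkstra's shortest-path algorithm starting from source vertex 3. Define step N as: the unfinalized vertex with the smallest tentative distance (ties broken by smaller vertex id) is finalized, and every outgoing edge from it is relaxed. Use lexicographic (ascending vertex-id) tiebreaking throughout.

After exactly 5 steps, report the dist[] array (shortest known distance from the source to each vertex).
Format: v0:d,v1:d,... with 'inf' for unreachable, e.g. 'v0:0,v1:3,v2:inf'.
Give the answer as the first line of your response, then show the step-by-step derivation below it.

v0:10,v1:inf,v2:20,v3:0,v4:inf,v5:7,v6:3

step 1: dist = v0:inf,v1:inf,v2:inf,v3:0,v4:inf,v5:7,v6:3
step 2: dist = v0:10,v1:inf,v2:inf,v3:0,v4:inf,v5:7,v6:3
step 3: dist = v0:10,v1:inf,v2:inf,v3:0,v4:inf,v5:7,v6:3
step 4: dist = v0:10,v1:inf,v2:20,v3:0,v4:inf,v5:7,v6:3
step 5: dist = v0:10,v1:inf,v2:20,v3:0,v4:inf,v5:7,v6:3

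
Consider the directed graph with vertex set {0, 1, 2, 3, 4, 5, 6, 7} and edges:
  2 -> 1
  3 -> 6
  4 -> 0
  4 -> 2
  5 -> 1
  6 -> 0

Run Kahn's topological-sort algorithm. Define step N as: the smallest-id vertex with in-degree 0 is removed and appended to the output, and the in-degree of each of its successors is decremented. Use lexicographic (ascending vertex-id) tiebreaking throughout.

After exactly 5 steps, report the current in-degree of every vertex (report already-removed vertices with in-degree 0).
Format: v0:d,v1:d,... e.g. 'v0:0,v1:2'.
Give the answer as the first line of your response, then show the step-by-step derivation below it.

v0:1,v1:0,v2:0,v3:0,v4:0,v5:0,v6:0,v7:0

step 1: output 3; order=[3]; indeg=(2,2,1,0,0,0,0,0)
step 2: output 4; order=[3,4]; indeg=(1,2,0,0,0,0,0,0)
step 3: output 2; order=[3,4,2]; indeg=(1,1,0,0,0,0,0,0)
step 4: output 5; order=[3,4,2,5]; indeg=(1,0,0,0,0,0,0,0)
step 5: output 1; order=[3,4,2,5,1]; indeg=(1,0,0,0,0,0,0,0)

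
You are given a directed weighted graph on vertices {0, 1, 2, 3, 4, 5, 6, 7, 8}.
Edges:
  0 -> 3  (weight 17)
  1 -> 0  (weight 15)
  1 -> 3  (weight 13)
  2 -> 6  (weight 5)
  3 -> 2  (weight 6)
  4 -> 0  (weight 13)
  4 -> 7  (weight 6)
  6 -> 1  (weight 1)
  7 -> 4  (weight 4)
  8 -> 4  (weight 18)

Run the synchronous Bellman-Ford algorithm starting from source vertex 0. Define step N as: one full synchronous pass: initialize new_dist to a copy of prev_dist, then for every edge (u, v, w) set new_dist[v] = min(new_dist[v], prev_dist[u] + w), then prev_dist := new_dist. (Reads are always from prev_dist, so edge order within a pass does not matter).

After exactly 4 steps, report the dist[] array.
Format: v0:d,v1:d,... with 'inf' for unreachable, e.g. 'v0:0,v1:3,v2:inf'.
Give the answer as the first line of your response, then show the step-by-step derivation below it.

v0:0,v1:29,v2:23,v3:17,v4:inf,v5:inf,v6:28,v7:inf,v8:inf

step 1: dist = v0:0,v1:inf,v2:inf,v3:17,v4:inf,v5:inf,v6:inf,v7:inf,v8:inf
step 2: dist = v0:0,v1:inf,v2:23,v3:17,v4:inf,v5:inf,v6:inf,v7:inf,v8:inf
step 3: dist = v0:0,v1:inf,v2:23,v3:17,v4:inf,v5:inf,v6:28,v7:inf,v8:inf
step 4: dist = v0:0,v1:29,v2:23,v3:17,v4:inf,v5:inf,v6:28,v7:inf,v8:inf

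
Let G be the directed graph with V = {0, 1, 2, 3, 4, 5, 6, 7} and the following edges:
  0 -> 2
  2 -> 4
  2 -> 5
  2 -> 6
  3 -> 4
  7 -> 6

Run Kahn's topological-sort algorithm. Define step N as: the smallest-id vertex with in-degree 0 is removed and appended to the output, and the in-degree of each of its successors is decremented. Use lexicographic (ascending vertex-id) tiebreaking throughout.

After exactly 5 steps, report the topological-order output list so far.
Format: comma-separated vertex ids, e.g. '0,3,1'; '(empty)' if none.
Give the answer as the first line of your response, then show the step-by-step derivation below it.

0,1,2,3,4

step 1: output 0; order=[0]; indeg=(0,0,0,0,2,1,2,0)
step 2: output 1; order=[0,1]; indeg=(0,0,0,0,2,1,2,0)
step 3: output 2; order=[0,1,2]; indeg=(0,0,0,0,1,0,1,0)
step 4: output 3; order=[0,1,2,3]; indeg=(0,0,0,0,0,0,1,0)
step 5: output 4; order=[0,1,2,3,4]; indeg=(0,0,0,0,0,0,1,0)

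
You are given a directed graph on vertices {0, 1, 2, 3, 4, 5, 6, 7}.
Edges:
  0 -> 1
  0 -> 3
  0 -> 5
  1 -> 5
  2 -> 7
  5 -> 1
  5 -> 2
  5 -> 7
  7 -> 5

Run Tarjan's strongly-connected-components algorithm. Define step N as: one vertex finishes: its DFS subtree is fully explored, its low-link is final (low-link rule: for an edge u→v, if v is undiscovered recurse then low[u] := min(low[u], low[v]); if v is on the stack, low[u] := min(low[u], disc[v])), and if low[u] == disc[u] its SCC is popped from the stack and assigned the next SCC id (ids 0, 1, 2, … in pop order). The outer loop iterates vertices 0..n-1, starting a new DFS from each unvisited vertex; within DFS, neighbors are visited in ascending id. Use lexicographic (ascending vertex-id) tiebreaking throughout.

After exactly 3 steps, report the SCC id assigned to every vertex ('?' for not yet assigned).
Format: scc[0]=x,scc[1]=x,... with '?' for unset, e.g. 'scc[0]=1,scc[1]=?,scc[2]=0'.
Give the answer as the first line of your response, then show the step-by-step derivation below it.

scc[0]=?,scc[1]=?,scc[2]=?,scc[3]=?,scc[4]=?,scc[5]=?,scc[6]=?,scc[7]=?

step 1: low=(low[0]=0,low[1]=1,low[2]=3,low[3]=?,low[4]=?,low[5]=1,low[6]=?,low[7]=2); scc=(scc[0]=?,scc[1]=?,scc[2]=?,scc[3]=?,scc[4]=?,scc[5]=?,scc[6]=?,scc[7]=?)
step 2: low=(low[0]=0,low[1]=1,low[2]=2,low[3]=?,low[4]=?,low[5]=1,low[6]=?,low[7]=2); scc=(scc[0]=?,scc[1]=?,scc[2]=?,scc[3]=?,scc[4]=?,scc[5]=?,scc[6]=?,scc[7]=?)
step 3: low=(low[0]=0,low[1]=1,low[2]=2,low[3]=?,low[4]=?,low[5]=1,low[6]=?,low[7]=2); scc=(scc[0]=?,scc[1]=?,scc[2]=?,scc[3]=?,scc[4]=?,scc[5]=?,scc[6]=?,scc[7]=?)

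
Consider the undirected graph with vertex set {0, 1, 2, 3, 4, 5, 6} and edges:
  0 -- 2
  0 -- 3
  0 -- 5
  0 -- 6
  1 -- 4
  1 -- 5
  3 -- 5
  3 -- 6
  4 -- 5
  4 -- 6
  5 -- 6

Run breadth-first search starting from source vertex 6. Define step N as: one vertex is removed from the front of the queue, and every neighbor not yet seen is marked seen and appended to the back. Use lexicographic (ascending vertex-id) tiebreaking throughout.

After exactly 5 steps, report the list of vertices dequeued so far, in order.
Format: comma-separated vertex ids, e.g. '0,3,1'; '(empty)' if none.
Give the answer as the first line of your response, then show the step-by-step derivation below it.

6,0,3,4,5

step 1: dequeue 6; queue=[0,3,4,5]; order=6
step 2: dequeue 0; queue=[3,4,5,2]; order=6,0
step 3: dequeue 3; queue=[4,5,2]; order=6,0,3
step 4: dequeue 4; queue=[5,2,1]; order=6,0,3,4
step 5: dequeue 5; queue=[2,1]; order=6,0,3,4,5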